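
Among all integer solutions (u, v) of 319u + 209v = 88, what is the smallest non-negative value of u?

Euclid: 319 = 1·209 + 110; 209 = 1·110 + 99; 110 = 1·99 + 11; 99 = 9·11 + 0 → gcd = 11; 88 = 11·8.
Back-substitution yields 319·(2) + 209·(-3) = 11, so one solution is u = 2·8 = 16, v = -3·8 = -24.
Solutions in u differ by 209/11 = 19; the one in [0, 19) is 16 mod 19 = 16.

16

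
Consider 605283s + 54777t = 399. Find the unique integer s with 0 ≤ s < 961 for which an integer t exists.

Euclid: 605283 = 11·54777 + 2736; 54777 = 20·2736 + 57; 2736 = 48·57 + 0 → gcd = 57; 399 = 57·7.
Back-substitution yields 605283·(-20) + 54777·(221) = 57, so one solution is s = -20·7 = -140, t = 221·7 = 1547.
Solutions in s differ by 54777/57 = 961; the one in [0, 961) is -140 mod 961 = 821.

821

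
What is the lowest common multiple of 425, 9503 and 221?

237575

425 = 5² · 17; 9503 = 13 · 17 · 43; 221 = 13 · 17
lcm takes max exponent of each prime: 5² · 13 · 17 · 43 = 237575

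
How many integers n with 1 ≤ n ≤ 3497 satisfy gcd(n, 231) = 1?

1817

231 = 3·7·11. Inclusion–exclusion on these primes:
3497 − ⌊3497/3⌋ − ⌊3497/7⌋ − ⌊3497/11⌋ + ⌊3497/21⌋ + ⌊3497/33⌋ + ⌊3497/77⌋ − ⌊3497/231⌋ = 1817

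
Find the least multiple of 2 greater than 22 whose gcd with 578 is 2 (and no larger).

24

gcd(m, 578) = 2 forces 2 | m; write m = 2s. Then gcd(2s, 2·289) = 2·gcd(s, 289), so need gcd(s, 289) = 1.
2s > 22 gives s ≥ 12. The least s ≥ 12 coprime to 289 is 12, so m = 2·12 = 24.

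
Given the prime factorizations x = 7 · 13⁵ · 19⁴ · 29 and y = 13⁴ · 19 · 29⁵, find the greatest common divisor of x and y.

15737111

min exponent per shared prime: 13⁴ · 19 · 29 = 15737111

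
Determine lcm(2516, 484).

2516 = 2² · 17 · 37; 484 = 2² · 11²
max exponents: 2² · 11² · 17 · 37 = 304436

304436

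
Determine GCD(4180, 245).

5

4180 = 2² · 5 · 11 · 19
245 = 5 · 7²
Common: 5 = 5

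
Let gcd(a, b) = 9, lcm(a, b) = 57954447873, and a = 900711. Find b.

579087

a·b = gcd·lcm = 9·57954447873 = 521590030857, so b = 521590030857/900711 = 579087.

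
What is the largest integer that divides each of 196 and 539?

Euclid: 539 = 2·196 + 147; 196 = 1·147 + 49; 147 = 3·49 + 0. Last nonzero remainder: 49.

49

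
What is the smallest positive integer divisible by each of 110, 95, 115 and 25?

110 = 2 · 5 · 11; 95 = 5 · 19; 115 = 5 · 23; 25 = 5²
lcm takes max exponent of each prime: 2 · 5² · 11 · 19 · 23 = 240350

240350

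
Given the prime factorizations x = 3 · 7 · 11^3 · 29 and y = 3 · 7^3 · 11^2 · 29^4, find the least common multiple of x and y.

max exponent per prime: 3 · 7^3 · 11^3 · 29^4 = 968691350319

968691350319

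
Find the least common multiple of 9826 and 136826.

gcd first: 136826 = 13·9826 + 9088; 9826 = 1·9088 + 738; 9088 = 12·738 + 232; 738 = 3·232 + 42; 232 = 5·42 + 22; 42 = 1·22 + 20; 22 = 1·20 + 2; 20 = 10·2 + 0 → gcd = 2
lcm = 9826·136826/gcd = 1344452276/2 = 672226138

672226138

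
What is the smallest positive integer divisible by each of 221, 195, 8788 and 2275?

78432900

lcm(221, 195) = 221·195/gcd = 43095/13 = 3315
lcm(3315, 8788) = 3315·8788/gcd = 29132220/13 = 2240940
lcm(2240940, 2275) = 2240940·2275/gcd = 5098138500/65 = 78432900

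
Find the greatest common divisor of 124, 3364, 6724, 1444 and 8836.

4

124 = 2² · 31; 3364 = 2² · 29²; 6724 = 2² · 41²; 1444 = 2² · 19²; 8836 = 2² · 47²
gcd takes min exponent of each prime: 2² = 4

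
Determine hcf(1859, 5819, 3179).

11

gcd(1859, 5819): 5819 = 3·1859 + 242; 1859 = 7·242 + 165; 242 = 1·165 + 77; 165 = 2·77 + 11; 77 = 7·11 + 0 → 11
gcd(11, 3179): 3179 = 289·11 + 0 → 11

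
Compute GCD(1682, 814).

2

1682 = 2 · 29²
814 = 2 · 11 · 37
Common: 2 = 2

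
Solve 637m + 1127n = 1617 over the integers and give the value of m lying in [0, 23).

22

Reduce mod 1127: 637m ≡ 1617 (mod 1127). With g = gcd(637, 1127) = 49 dividing 1617, divide through: 13m ≡ 33 (mod 23).
Since gcd(13, 23) = 1, m ≡ 33·(13)⁻¹ ≡ 22 (mod 23). Smallest non-negative: 22.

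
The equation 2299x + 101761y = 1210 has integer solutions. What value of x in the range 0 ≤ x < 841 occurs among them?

gcd(2299, 101761) = 121 (Euclid: 101761 = 44·2299 + 605; 2299 = 3·605 + 484; 605 = 1·484 + 121; 484 = 4·121 + 0), and 121 | 1210.
Extended Euclid: 2299·(-177) + 101761·(4) = 121. Scale by 10: x₀ = -1770.
General solution x = x₀ + 841t; reducing mod 841 gives x = 753 (and y = -17).

753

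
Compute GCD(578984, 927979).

578984 = 2³ · 7³ · 211
927979 = 13² · 17² · 19
Common: 1 = 1

1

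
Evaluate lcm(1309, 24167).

gcd first: 24167 = 18·1309 + 605; 1309 = 2·605 + 99; 605 = 6·99 + 11; 99 = 9·11 + 0 → gcd = 11
lcm = 1309·24167/gcd = 31634603/11 = 2875873

2875873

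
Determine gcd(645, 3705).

Euclid: 3705 = 5·645 + 480; 645 = 1·480 + 165; 480 = 2·165 + 150; 165 = 1·150 + 15; 150 = 10·15 + 0. Last nonzero remainder: 15.

15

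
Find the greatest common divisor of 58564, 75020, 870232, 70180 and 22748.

484

gcd(58564, 75020): 75020 = 1·58564 + 16456; 58564 = 3·16456 + 9196; 16456 = 1·9196 + 7260; 9196 = 1·7260 + 1936; 7260 = 3·1936 + 1452; 1936 = 1·1452 + 484; 1452 = 3·484 + 0 → 484
gcd(484, 870232): 870232 = 1798·484 + 0 → 484
gcd(484, 70180): 70180 = 145·484 + 0 → 484
gcd(484, 22748): 22748 = 47·484 + 0 → 484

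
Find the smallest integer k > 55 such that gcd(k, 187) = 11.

gcd(k, 187) = 11 forces 11 | k; write k = 11s. Then gcd(11s, 11·17) = 11·gcd(s, 17), so need gcd(s, 17) = 1.
11s > 55 gives s ≥ 6. The least s ≥ 6 coprime to 17 is 6, so k = 11·6 = 66.

66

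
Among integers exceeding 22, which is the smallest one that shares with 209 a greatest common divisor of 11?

209 = 11·19. Any m with gcd(m, 209) = 11 is a multiple of 11, say 11s, with s coprime to 19.
Need s > 22/11, so s ≥ 3. First s ≥ 3 with gcd(s, 19) = 1 is s = 3. Thus m = 11·3 = 33.

33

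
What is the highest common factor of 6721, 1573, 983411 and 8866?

gcd(6721, 1573): 6721 = 4·1573 + 429; 1573 = 3·429 + 286; 429 = 1·286 + 143; 286 = 2·143 + 0 → 143
gcd(143, 983411): 983411 = 6877·143 + 0 → 143
gcd(143, 8866): 8866 = 62·143 + 0 → 143

143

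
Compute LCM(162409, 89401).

85914361

162409 = 13² · 31²; 89401 = 13² · 23²
max exponents: 13² · 23² · 31² = 85914361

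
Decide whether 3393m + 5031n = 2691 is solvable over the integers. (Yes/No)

By Bézout, 3393m + 5031n = 2691 has integer solutions iff gcd(3393, 5031) | 2691.
Euclid: 5031 = 1·3393 + 1638; 3393 = 2·1638 + 117; 1638 = 14·117 + 0. gcd = 117; 2691 mod 117 = 0. Yes.

Yes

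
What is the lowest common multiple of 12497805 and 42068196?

12497805 = 3² · 5 · 17² · 31²; 42068196 = 2² · 3² · 23² · 47²
max exponents: 2² · 3² · 5 · 17² · 23² · 31² · 47² = 58417790034420

58417790034420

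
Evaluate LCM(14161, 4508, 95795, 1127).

6514060

14161 = 7² · 17²; 4508 = 2² · 7² · 23; 95795 = 5 · 7² · 17 · 23; 1127 = 7² · 23
lcm takes max exponent of each prime: 2² · 5 · 7² · 17² · 23 = 6514060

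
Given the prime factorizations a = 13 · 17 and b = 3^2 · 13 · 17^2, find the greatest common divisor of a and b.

221

min exponent per shared prime: 13 · 17 = 221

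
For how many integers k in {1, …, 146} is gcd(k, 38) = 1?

Prime factors of 38: 2, 19. Count integers ≤ 146 divisible by none of them.
By inclusion–exclusion: 146 − ⌊146/2⌋ − ⌊146/19⌋ + ⌊146/38⌋ = 69.

69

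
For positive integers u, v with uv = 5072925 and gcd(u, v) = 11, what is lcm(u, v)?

461175

Since gcd(u,v)·lcm(u,v) = uv, lcm = 5072925/11 = 461175.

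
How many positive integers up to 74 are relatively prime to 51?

47

Prime factors of 51: 3, 17. Count integers ≤ 74 divisible by none of them.
By inclusion–exclusion: 74 − ⌊74/3⌋ − ⌊74/17⌋ + ⌊74/51⌋ = 47.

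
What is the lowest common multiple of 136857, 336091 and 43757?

136857 = 3 · 7⁴ · 19; 336091 = 7² · 19³; 43757 = 7² · 19 · 47
lcm takes max exponent of each prime: 3 · 7⁴ · 19³ · 47 = 2322052719

2322052719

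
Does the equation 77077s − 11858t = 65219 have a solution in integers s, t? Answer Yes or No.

Yes

gcd(77077, 11858): 77077 = 6·11858 + 5929; 11858 = 2·5929 + 0 → 5929
5929 divides 65219, so a solution exists.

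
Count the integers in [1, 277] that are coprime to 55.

202

55 = 5·11. Inclusion–exclusion on these primes:
277 − ⌊277/5⌋ − ⌊277/11⌋ + ⌊277/55⌋ = 202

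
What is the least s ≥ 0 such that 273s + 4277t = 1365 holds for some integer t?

5

gcd(273, 4277) = 91 (Euclid: 4277 = 15·273 + 182; 273 = 1·182 + 91; 182 = 2·91 + 0), and 91 | 1365.
Extended Euclid: 273·(16) + 4277·(-1) = 91. Scale by 15: s₀ = 240.
General solution s = s₀ + 47k; reducing mod 47 gives s = 5 (and t = 0).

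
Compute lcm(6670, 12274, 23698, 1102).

28530851630

lcm(6670, 12274) = 6670·12274/gcd = 81867580/2 = 40933790
lcm(40933790, 23698) = 40933790·23698/gcd = 970048955420/34 = 28530851630
lcm(28530851630, 1102) = 28530851630·1102/gcd = 31440998496260/1102 = 28530851630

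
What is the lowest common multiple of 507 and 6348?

1072812

gcd first: 6348 = 12·507 + 264; 507 = 1·264 + 243; 264 = 1·243 + 21; 243 = 11·21 + 12; 21 = 1·12 + 9; 12 = 1·9 + 3; 9 = 3·3 + 0 → gcd = 3
lcm = 507·6348/gcd = 3218436/3 = 1072812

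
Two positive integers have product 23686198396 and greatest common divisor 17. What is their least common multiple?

1393305788

For any two positive integers, gcd × lcm equals their product. Hence lcm = 23686198396 / 17 = 1393305788.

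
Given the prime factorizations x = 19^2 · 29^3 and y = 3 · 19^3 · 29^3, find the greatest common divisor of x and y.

min exponent per shared prime: 19^2 · 29^3 = 8804429

8804429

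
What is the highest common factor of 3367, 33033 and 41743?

gcd(3367, 33033): 33033 = 9·3367 + 2730; 3367 = 1·2730 + 637; 2730 = 4·637 + 182; 637 = 3·182 + 91; 182 = 2·91 + 0 → 91
gcd(91, 41743): 41743 = 458·91 + 65; 91 = 1·65 + 26; 65 = 2·26 + 13; 26 = 2·13 + 0 → 13

13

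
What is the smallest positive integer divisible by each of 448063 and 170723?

448063 = 7 · 11² · 23²; 170723 = 7 · 29³
max exponents: 7 · 11² · 23² · 29³ = 10927808507

10927808507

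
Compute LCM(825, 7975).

gcd first: 7975 = 9·825 + 550; 825 = 1·550 + 275; 550 = 2·275 + 0 → gcd = 275
lcm = 825·7975/gcd = 6579375/275 = 23925

23925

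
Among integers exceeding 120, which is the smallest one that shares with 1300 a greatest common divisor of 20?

140

Multiples of 20 above 120: 20·7, 20·8, … . Need the cofactor coprime to 1300/20 = 65.
Checking s = 7, 8, … the first with gcd(s, 65) = 1 is s = 7, giving 140.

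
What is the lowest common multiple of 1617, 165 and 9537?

1617 = 3 · 7² · 11; 165 = 3 · 5 · 11; 9537 = 3 · 11 · 17²
lcm takes max exponent of each prime: 3 · 5 · 7² · 11 · 17² = 2336565

2336565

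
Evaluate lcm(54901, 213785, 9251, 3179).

54901 = 7 · 11 · 23 · 31; 213785 = 5 · 11 · 13² · 23; 9251 = 11 · 29²; 3179 = 11 · 17²
lcm takes max exponent of each prime: 5 · 7 · 11 · 13² · 17² · 23 · 29² · 31 = 11275370010905

11275370010905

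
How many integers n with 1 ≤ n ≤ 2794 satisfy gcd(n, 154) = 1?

Prime factors of 154: 2, 7, 11. Count integers ≤ 2794 divisible by none of them.
By inclusion–exclusion: 2794 − ⌊2794/2⌋ − ⌊2794/7⌋ − ⌊2794/11⌋ + ⌊2794/14⌋ + ⌊2794/22⌋ + ⌊2794/77⌋ − ⌊2794/154⌋ = 1088.

1088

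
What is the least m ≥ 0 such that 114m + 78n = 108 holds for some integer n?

3

Reduce mod 78: 114m ≡ 108 (mod 78). With g = gcd(114, 78) = 6 dividing 108, divide through: 19m ≡ 18 (mod 13).
Since gcd(19, 13) = 1, m ≡ 18·(19)⁻¹ ≡ 3 (mod 13). Smallest non-negative: 3.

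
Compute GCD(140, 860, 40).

20

140 = 2² · 5 · 7; 860 = 2² · 5 · 43; 40 = 2³ · 5
gcd takes min exponent of each prime: 2² · 5 = 20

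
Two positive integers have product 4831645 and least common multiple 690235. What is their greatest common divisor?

From gcd × lcm = uv: gcd = 4831645 / 690235 = 7.

7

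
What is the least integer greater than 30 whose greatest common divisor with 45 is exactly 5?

45 = 5·9. Any t with gcd(t, 45) = 5 is a multiple of 5, say 5s, with s coprime to 9.
Need s > 30/5, so s ≥ 7. First s ≥ 7 with gcd(s, 9) = 1 is s = 7. Thus t = 5·7 = 35.

35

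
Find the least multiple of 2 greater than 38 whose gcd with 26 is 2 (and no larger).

40

Multiples of 2 above 38: 2·20, 2·21, … . Need the cofactor coprime to 26/2 = 13.
Checking s = 20, 21, … the first with gcd(s, 13) = 1 is s = 20, giving 40.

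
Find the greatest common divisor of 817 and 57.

19

817 = 19 · 43
57 = 3 · 19
Common: 19 = 19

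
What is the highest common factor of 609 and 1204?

Euclid: 1204 = 1·609 + 595; 609 = 1·595 + 14; 595 = 42·14 + 7; 14 = 2·7 + 0. Last nonzero remainder: 7.

7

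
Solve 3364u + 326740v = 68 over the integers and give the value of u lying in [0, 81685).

Euclid: 326740 = 97·3364 + 432; 3364 = 7·432 + 340; 432 = 1·340 + 92; 340 = 3·92 + 64; 92 = 1·64 + 28; 64 = 2·28 + 8; 28 = 3·8 + 4; 8 = 2·4 + 0 → gcd = 4; 68 = 4·17.
Back-substitution yields 3364·(-35549) + 326740·(366) = 4, so one solution is u = -35549·17 = -604333, v = 366·17 = 6222.
Solutions in u differ by 326740/4 = 81685; the one in [0, 81685) is -604333 mod 81685 = 49147.

49147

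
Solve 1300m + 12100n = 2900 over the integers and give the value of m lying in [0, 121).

Euclid: 12100 = 9·1300 + 400; 1300 = 3·400 + 100; 400 = 4·100 + 0 → gcd = 100; 2900 = 100·29.
Back-substitution yields 1300·(28) + 12100·(-3) = 100, so one solution is m = 28·29 = 812, n = -3·29 = -87.
Solutions in m differ by 12100/100 = 121; the one in [0, 121) is 812 mod 121 = 86.

86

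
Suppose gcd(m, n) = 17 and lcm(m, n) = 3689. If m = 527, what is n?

119

Using mn = gcd(m,n)·lcm(m,n) = 17·3689 = 62713, we get n = 62713/527 = 119.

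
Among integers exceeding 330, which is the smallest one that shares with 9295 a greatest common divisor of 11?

9295 = 11·845. Any a with gcd(a, 9295) = 11 is a multiple of 11, say 11s, with s coprime to 845.
Need s > 330/11, so s ≥ 31. First s ≥ 31 with gcd(s, 845) = 1 is s = 31. Thus a = 11·31 = 341.

341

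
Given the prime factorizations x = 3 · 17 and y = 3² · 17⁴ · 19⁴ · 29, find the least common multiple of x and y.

max exponent per prime: 3² · 17⁴ · 19⁴ · 29 = 2840865002901

2840865002901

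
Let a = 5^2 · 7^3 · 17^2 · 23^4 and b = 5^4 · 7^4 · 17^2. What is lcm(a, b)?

max exponent per prime: 5^4 · 7^4 · 17^2 · 23^4 = 121361619780625

121361619780625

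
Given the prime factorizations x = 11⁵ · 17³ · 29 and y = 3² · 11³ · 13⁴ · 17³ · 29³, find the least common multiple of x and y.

max exponent per prime: 3² · 11⁵ · 13⁴ · 17³ · 29³ = 4960438873631441343

4960438873631441343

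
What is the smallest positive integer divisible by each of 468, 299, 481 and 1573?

lcm(468, 299) = 468·299/gcd = 139932/13 = 10764
lcm(10764, 481) = 10764·481/gcd = 5177484/13 = 398268
lcm(398268, 1573) = 398268·1573/gcd = 626475564/13 = 48190428

48190428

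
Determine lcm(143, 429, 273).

lcm(143, 429) = 143·429/gcd = 61347/143 = 429
lcm(429, 273) = 429·273/gcd = 117117/39 = 3003

3003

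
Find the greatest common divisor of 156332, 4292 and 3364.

156332 = 2² · 11² · 17 · 19; 4292 = 2² · 29 · 37; 3364 = 2² · 29²
gcd takes min exponent of each prime: 2² = 4

4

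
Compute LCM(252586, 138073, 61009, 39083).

4219912120138

252586 = 2 · 17² · 19 · 23; 138073 = 13² · 19 · 43; 61009 = 13² · 19²; 39083 = 11² · 17 · 19
lcm takes max exponent of each prime: 2 · 11² · 13² · 17² · 19² · 23 · 43 = 4219912120138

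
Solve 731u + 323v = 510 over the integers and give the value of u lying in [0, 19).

gcd(731, 323) = 17 (Euclid: 731 = 2·323 + 85; 323 = 3·85 + 68; 85 = 1·68 + 17; 68 = 4·17 + 0), and 17 | 510.
Extended Euclid: 731·(4) + 323·(-9) = 17. Scale by 30: u₀ = 120.
General solution u = u₀ + 19t; reducing mod 19 gives u = 6 (and v = -12).

6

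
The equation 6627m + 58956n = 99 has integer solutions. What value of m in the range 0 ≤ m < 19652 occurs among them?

16049

Euclid: 58956 = 8·6627 + 5940; 6627 = 1·5940 + 687; 5940 = 8·687 + 444; 687 = 1·444 + 243; 444 = 1·243 + 201; 243 = 1·201 + 42; 201 = 4·42 + 33; 42 = 1·33 + 9; 33 = 3·9 + 6; 9 = 1·6 + 3; 6 = 2·3 + 0 → gcd = 3; 99 = 3·33.
Back-substitution yields 6627·(7037) + 58956·(-791) = 3, so one solution is m = 7037·33 = 232221, n = -791·33 = -26103.
Solutions in m differ by 58956/3 = 19652; the one in [0, 19652) is 232221 mod 19652 = 16049.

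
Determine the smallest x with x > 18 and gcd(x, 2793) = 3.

24

Multiples of 3 above 18: 3·7, 3·8, … . Need the cofactor coprime to 2793/3 = 931.
Checking s = 7, 8, … the first with gcd(s, 931) = 1 is s = 8, giving 24.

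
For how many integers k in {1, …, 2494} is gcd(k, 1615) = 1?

1780

Prime factors of 1615: 5, 17, 19. Count integers ≤ 2494 divisible by none of them.
By inclusion–exclusion: 2494 − ⌊2494/5⌋ − ⌊2494/17⌋ − ⌊2494/19⌋ + ⌊2494/85⌋ + ⌊2494/95⌋ + ⌊2494/323⌋ − ⌊2494/1615⌋ = 1780.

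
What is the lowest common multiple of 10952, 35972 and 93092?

98491336

lcm(10952, 35972) = 10952·35972/gcd = 393965344/4 = 98491336
lcm(98491336, 93092) = 98491336·93092/gcd = 9168755450912/93092 = 98491336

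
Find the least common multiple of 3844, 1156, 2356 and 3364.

3844 = 2² · 31²; 1156 = 2² · 17²; 2356 = 2² · 19 · 31; 3364 = 2² · 29²
lcm takes max exponent of each prime: 2² · 17² · 19 · 29² · 31² = 17751326764

17751326764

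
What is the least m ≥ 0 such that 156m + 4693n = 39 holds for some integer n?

Reduce mod 4693: 156m ≡ 39 (mod 4693). With g = gcd(156, 4693) = 13 dividing 39, divide through: 12m ≡ 3 (mod 361).
Since gcd(12, 361) = 1, m ≡ 3·(12)⁻¹ ≡ 271 (mod 361). Smallest non-negative: 271.

271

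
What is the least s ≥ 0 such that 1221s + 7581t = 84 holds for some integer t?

2198

Euclid: 7581 = 6·1221 + 255; 1221 = 4·255 + 201; 255 = 1·201 + 54; 201 = 3·54 + 39; 54 = 1·39 + 15; 39 = 2·15 + 9; 15 = 1·9 + 6; 9 = 1·6 + 3; 6 = 2·3 + 0 → gcd = 3; 84 = 3·28.
Back-substitution yields 1221·(981) + 7581·(-158) = 3, so one solution is s = 981·28 = 27468, t = -158·28 = -4424.
Solutions in s differ by 7581/3 = 2527; the one in [0, 2527) is 27468 mod 2527 = 2198.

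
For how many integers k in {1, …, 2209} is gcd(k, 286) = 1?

928

286 = 2·11·13. Inclusion–exclusion on these primes:
2209 − ⌊2209/2⌋ − ⌊2209/11⌋ − ⌊2209/13⌋ + ⌊2209/22⌋ + ⌊2209/26⌋ + ⌊2209/143⌋ − ⌊2209/286⌋ = 928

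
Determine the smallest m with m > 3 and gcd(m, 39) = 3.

Multiples of 3 above 3: 3·2, 3·3, … . Need the cofactor coprime to 39/3 = 13.
Checking s = 2, 3, … the first with gcd(s, 13) = 1 is s = 2, giving 6.

6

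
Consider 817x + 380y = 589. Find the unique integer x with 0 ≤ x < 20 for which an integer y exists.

17

Euclid: 817 = 2·380 + 57; 380 = 6·57 + 38; 57 = 1·38 + 19; 38 = 2·19 + 0 → gcd = 19; 589 = 19·31.
Back-substitution yields 817·(7) + 380·(-15) = 19, so one solution is x = 7·31 = 217, y = -15·31 = -465.
Solutions in x differ by 380/19 = 20; the one in [0, 20) is 217 mod 20 = 17.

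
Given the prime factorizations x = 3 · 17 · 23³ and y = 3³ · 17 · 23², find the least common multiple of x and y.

max exponent per prime: 3³ · 17 · 23³ = 5584653

5584653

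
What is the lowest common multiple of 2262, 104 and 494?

171912

2262 = 2 · 3 · 13 · 29; 104 = 2³ · 13; 494 = 2 · 13 · 19
lcm takes max exponent of each prime: 2³ · 3 · 13 · 19 · 29 = 171912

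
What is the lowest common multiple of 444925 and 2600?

3559400

gcd first: 444925 = 171·2600 + 325; 2600 = 8·325 + 0 → gcd = 325
lcm = 444925·2600/gcd = 1156805000/325 = 3559400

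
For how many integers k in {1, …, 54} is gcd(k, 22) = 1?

25

Prime factors of 22: 2, 11. Count integers ≤ 54 divisible by none of them.
By inclusion–exclusion: 54 − ⌊54/2⌋ − ⌊54/11⌋ + ⌊54/22⌋ = 25.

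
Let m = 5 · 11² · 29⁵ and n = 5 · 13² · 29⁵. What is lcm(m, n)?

max exponent per prime: 5 · 11² · 13² · 29⁵ = 2097162429505

2097162429505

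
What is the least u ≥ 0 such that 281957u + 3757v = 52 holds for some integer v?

Euclid: 281957 = 75·3757 + 182; 3757 = 20·182 + 117; 182 = 1·117 + 65; 117 = 1·65 + 52; 65 = 1·52 + 13; 52 = 4·13 + 0 → gcd = 13; 52 = 13·4.
Back-substitution yields 281957·(62) + 3757·(-4653) = 13, so one solution is u = 62·4 = 248, v = -4653·4 = -18612.
Solutions in u differ by 3757/13 = 289; the one in [0, 289) is 248 mod 289 = 248.

248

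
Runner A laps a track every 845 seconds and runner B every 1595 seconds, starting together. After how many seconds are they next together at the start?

gcd first: 1595 = 1·845 + 750; 845 = 1·750 + 95; 750 = 7·95 + 85; 95 = 1·85 + 10; 85 = 8·10 + 5; 10 = 2·5 + 0 → gcd = 5
lcm = 845·1595/gcd = 1347775/5 = 269555

269555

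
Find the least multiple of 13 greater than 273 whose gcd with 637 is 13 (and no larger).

gcd(k, 637) = 13 forces 13 | k; write k = 13s. Then gcd(13s, 13·49) = 13·gcd(s, 49), so need gcd(s, 49) = 1.
13s > 273 gives s ≥ 22. The least s ≥ 22 coprime to 49 is 22, so k = 13·22 = 286.

286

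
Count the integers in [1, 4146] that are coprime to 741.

2417

741 = 3·13·19. Inclusion–exclusion on these primes:
4146 − ⌊4146/3⌋ − ⌊4146/13⌋ − ⌊4146/19⌋ + ⌊4146/39⌋ + ⌊4146/57⌋ + ⌊4146/247⌋ − ⌊4146/741⌋ = 2417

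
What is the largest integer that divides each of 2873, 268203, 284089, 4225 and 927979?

169

gcd(2873, 268203): 268203 = 93·2873 + 1014; 2873 = 2·1014 + 845; 1014 = 1·845 + 169; 845 = 5·169 + 0 → 169
gcd(169, 284089): 284089 = 1681·169 + 0 → 169
gcd(169, 4225): 4225 = 25·169 + 0 → 169
gcd(169, 927979): 927979 = 5491·169 + 0 → 169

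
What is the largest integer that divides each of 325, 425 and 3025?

25

gcd(325, 425): 425 = 1·325 + 100; 325 = 3·100 + 25; 100 = 4·25 + 0 → 25
gcd(25, 3025): 3025 = 121·25 + 0 → 25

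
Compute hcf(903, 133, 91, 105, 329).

903 = 3 · 7 · 43; 133 = 7 · 19; 91 = 7 · 13; 105 = 3 · 5 · 7; 329 = 7 · 47
gcd takes min exponent of each prime: 7 = 7

7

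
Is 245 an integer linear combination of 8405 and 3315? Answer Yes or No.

gcd(8405, 3315): 8405 = 2·3315 + 1775; 3315 = 1·1775 + 1540; 1775 = 1·1540 + 235; 1540 = 6·235 + 130; 235 = 1·130 + 105; 130 = 1·105 + 25; 105 = 4·25 + 5; 25 = 5·5 + 0 → 5
5 divides 245, so a solution exists.

Yes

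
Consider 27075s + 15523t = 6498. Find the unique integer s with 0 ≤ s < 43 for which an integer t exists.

14

gcd(27075, 15523) = 361 (Euclid: 27075 = 1·15523 + 11552; 15523 = 1·11552 + 3971; 11552 = 2·3971 + 3610; 3971 = 1·3610 + 361; 3610 = 10·361 + 0), and 361 | 6498.
Extended Euclid: 27075·(-4) + 15523·(7) = 361. Scale by 18: s₀ = -72.
General solution s = s₀ + 43k; reducing mod 43 gives s = 14 (and t = -24).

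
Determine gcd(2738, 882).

2

2738 = 2 · 37²
882 = 2 · 3² · 7²
Common: 2 = 2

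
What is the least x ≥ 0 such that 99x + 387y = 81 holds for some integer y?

36

Reduce mod 387: 99x ≡ 81 (mod 387). With g = gcd(99, 387) = 9 dividing 81, divide through: 11x ≡ 9 (mod 43).
Since gcd(11, 43) = 1, x ≡ 9·(11)⁻¹ ≡ 36 (mod 43). Smallest non-negative: 36.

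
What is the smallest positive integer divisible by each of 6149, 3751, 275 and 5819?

27730299025

6149 = 11 · 13 · 43; 3751 = 11² · 31; 275 = 5² · 11; 5819 = 11 · 23²
lcm takes max exponent of each prime: 5² · 11² · 13 · 23² · 31 · 43 = 27730299025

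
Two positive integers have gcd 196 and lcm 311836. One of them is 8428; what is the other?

a·b = gcd·lcm = 196·311836 = 61119856, so b = 61119856/8428 = 7252.

7252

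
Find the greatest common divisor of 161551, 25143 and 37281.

gcd(161551, 25143): 161551 = 6·25143 + 10693; 25143 = 2·10693 + 3757; 10693 = 2·3757 + 3179; 3757 = 1·3179 + 578; 3179 = 5·578 + 289; 578 = 2·289 + 0 → 289
gcd(289, 37281): 37281 = 129·289 + 0 → 289

289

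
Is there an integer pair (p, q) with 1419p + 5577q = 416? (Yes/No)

gcd(1419, 5577): 5577 = 3·1419 + 1320; 1419 = 1·1320 + 99; 1320 = 13·99 + 33; 99 = 3·33 + 0 → 33
33 does not divide 416, so a solution does not exist.

No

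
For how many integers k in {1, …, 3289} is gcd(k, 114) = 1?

Prime factors of 114: 2, 3, 19. Count integers ≤ 3289 divisible by none of them.
By inclusion–exclusion: 3289 − ⌊3289/2⌋ − ⌊3289/3⌋ − ⌊3289/19⌋ + ⌊3289/6⌋ + ⌊3289/38⌋ + ⌊3289/57⌋ − ⌊3289/114⌋ = 1039.

1039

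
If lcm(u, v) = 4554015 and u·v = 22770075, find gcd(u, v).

5

From gcd × lcm = uv: gcd = 22770075 / 4554015 = 5.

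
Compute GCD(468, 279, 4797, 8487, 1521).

9

gcd(468, 279): 468 = 1·279 + 189; 279 = 1·189 + 90; 189 = 2·90 + 9; 90 = 10·9 + 0 → 9
gcd(9, 4797): 4797 = 533·9 + 0 → 9
gcd(9, 8487): 8487 = 943·9 + 0 → 9
gcd(9, 1521): 1521 = 169·9 + 0 → 9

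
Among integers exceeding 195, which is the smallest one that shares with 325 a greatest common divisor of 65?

260

gcd(k, 325) = 65 forces 65 | k; write k = 65s. Then gcd(65s, 65·5) = 65·gcd(s, 5), so need gcd(s, 5) = 1.
65s > 195 gives s ≥ 4. The least s ≥ 4 coprime to 5 is 4, so k = 65·4 = 260.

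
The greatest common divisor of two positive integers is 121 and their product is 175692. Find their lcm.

1452

gcd·lcm = product, so lcm = 175692/121 = 1452.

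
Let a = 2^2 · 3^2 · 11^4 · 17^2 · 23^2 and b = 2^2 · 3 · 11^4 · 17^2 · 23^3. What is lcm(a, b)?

max exponent per prime: 2^2 · 3^2 · 11^4 · 17^2 · 23^3 = 1853337836988

1853337836988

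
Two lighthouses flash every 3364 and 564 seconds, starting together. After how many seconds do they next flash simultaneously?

474324

gcd first: 3364 = 5·564 + 544; 564 = 1·544 + 20; 544 = 27·20 + 4; 20 = 5·4 + 0 → gcd = 4
lcm = 3364·564/gcd = 1897296/4 = 474324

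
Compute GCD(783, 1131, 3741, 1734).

783 = 3³ · 29; 1131 = 3 · 13 · 29; 3741 = 3 · 29 · 43; 1734 = 2 · 3 · 17²
gcd takes min exponent of each prime: 3 = 3

3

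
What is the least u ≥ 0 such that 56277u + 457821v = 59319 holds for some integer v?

Euclid: 457821 = 8·56277 + 7605; 56277 = 7·7605 + 3042; 7605 = 2·3042 + 1521; 3042 = 2·1521 + 0 → gcd = 1521; 59319 = 1521·39.
Back-substitution yields 56277·(-122) + 457821·(15) = 1521, so one solution is u = -122·39 = -4758, v = 15·39 = 585.
Solutions in u differ by 457821/1521 = 301; the one in [0, 301) is -4758 mod 301 = 58.

58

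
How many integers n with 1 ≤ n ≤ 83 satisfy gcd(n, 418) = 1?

36

418 = 2·11·19. Inclusion–exclusion on these primes:
83 − ⌊83/2⌋ − ⌊83/11⌋ − ⌊83/19⌋ + ⌊83/22⌋ + ⌊83/38⌋ + ⌊83/209⌋ − ⌊83/418⌋ = 36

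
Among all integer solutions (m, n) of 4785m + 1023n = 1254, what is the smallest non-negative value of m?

21

gcd(4785, 1023) = 33 (Euclid: 4785 = 4·1023 + 693; 1023 = 1·693 + 330; 693 = 2·330 + 33; 330 = 10·33 + 0), and 33 | 1254.
Extended Euclid: 4785·(3) + 1023·(-14) = 33. Scale by 38: m₀ = 114.
General solution m = m₀ + 31t; reducing mod 31 gives m = 21 (and n = -97).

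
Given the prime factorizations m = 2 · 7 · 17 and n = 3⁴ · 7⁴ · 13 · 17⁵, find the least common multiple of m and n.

7179515439642

max exponent per prime: 2 · 3⁴ · 7⁴ · 13 · 17⁵ = 7179515439642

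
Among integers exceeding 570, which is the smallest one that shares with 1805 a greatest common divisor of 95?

1805 = 95·19. Any m with gcd(m, 1805) = 95 is a multiple of 95, say 95s, with s coprime to 19.
Need s > 570/95, so s ≥ 7. First s ≥ 7 with gcd(s, 19) = 1 is s = 7. Thus m = 95·7 = 665.

665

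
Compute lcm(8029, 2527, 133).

8029 = 7 · 31 · 37; 2527 = 7 · 19²; 133 = 7 · 19
lcm takes max exponent of each prime: 7 · 19² · 31 · 37 = 2898469

2898469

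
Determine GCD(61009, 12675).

61009 = 13² · 19²
12675 = 3 · 5² · 13²
Common: 13² = 169

169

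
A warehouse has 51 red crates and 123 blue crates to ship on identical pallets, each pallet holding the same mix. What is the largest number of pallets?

Euclid: 123 = 2·51 + 21; 51 = 2·21 + 9; 21 = 2·9 + 3; 9 = 3·3 + 0. Last nonzero remainder: 3.

3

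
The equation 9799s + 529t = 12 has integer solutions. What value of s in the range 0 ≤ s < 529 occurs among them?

403

gcd(9799, 529) = 1 (Euclid: 9799 = 18·529 + 277; 529 = 1·277 + 252; 277 = 1·252 + 25; 252 = 10·25 + 2; 25 = 12·2 + 1; 2 = 2·1 + 0), and 1 | 12.
Extended Euclid: 9799·(254) + 529·(-4705) = 1. Scale by 12: s₀ = 3048.
General solution s = s₀ + 529k; reducing mod 529 gives s = 403 (and t = -7465).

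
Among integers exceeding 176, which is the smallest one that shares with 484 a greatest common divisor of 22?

198

gcd(t, 484) = 22 forces 22 | t; write t = 22s. Then gcd(22s, 22·22) = 22·gcd(s, 22), so need gcd(s, 22) = 1.
22s > 176 gives s ≥ 9. The least s ≥ 9 coprime to 22 is 9, so t = 22·9 = 198.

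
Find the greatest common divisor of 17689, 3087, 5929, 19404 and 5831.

gcd(17689, 3087): 17689 = 5·3087 + 2254; 3087 = 1·2254 + 833; 2254 = 2·833 + 588; 833 = 1·588 + 245; 588 = 2·245 + 98; 245 = 2·98 + 49; 98 = 2·49 + 0 → 49
gcd(49, 5929): 5929 = 121·49 + 0 → 49
gcd(49, 19404): 19404 = 396·49 + 0 → 49
gcd(49, 5831): 5831 = 119·49 + 0 → 49

49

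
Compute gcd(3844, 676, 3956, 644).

4

3844 = 2² · 31²; 676 = 2² · 13²; 3956 = 2² · 23 · 43; 644 = 2² · 7 · 23
gcd takes min exponent of each prime: 2² = 4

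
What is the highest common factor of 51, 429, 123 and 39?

gcd(51, 429): 429 = 8·51 + 21; 51 = 2·21 + 9; 21 = 2·9 + 3; 9 = 3·3 + 0 → 3
gcd(3, 123): 123 = 41·3 + 0 → 3
gcd(3, 39): 39 = 13·3 + 0 → 3

3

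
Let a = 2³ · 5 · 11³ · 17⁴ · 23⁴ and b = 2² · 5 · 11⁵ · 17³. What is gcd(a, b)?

min exponent per shared prime: 2² · 5 · 11³ · 17³ = 130784060

130784060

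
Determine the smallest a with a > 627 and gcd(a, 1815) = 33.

693

1815 = 33·55. Any a with gcd(a, 1815) = 33 is a multiple of 33, say 33s, with s coprime to 55.
Need s > 627/33, so s ≥ 20. First s ≥ 20 with gcd(s, 55) = 1 is s = 21. Thus a = 33·21 = 693.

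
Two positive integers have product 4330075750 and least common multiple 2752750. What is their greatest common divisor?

1573

From gcd × lcm = ab: gcd = 4330075750 / 2752750 = 1573.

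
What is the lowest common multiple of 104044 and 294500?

403170500

gcd first: 294500 = 2·104044 + 86412; 104044 = 1·86412 + 17632; 86412 = 4·17632 + 15884; 17632 = 1·15884 + 1748; 15884 = 9·1748 + 152; 1748 = 11·152 + 76; 152 = 2·76 + 0 → gcd = 76
lcm = 104044·294500/gcd = 30640958000/76 = 403170500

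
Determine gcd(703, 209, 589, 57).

gcd(703, 209): 703 = 3·209 + 76; 209 = 2·76 + 57; 76 = 1·57 + 19; 57 = 3·19 + 0 → 19
gcd(19, 589): 589 = 31·19 + 0 → 19
gcd(19, 57): 57 = 3·19 + 0 → 19

19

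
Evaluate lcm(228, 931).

11172

gcd first: 931 = 4·228 + 19; 228 = 12·19 + 0 → gcd = 19
lcm = 228·931/gcd = 212268/19 = 11172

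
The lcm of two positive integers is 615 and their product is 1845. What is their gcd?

gcd·lcm = product, so gcd = 1845/615 = 3.

3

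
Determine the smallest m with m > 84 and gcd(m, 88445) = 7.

88445 = 7·12635. Any m with gcd(m, 88445) = 7 is a multiple of 7, say 7s, with s coprime to 12635.
Need s > 84/7, so s ≥ 13. First s ≥ 13 with gcd(s, 12635) = 1 is s = 13. Thus m = 7·13 = 91.

91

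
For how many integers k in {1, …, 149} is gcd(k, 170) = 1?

57

Prime factors of 170: 2, 5, 17. Count integers ≤ 149 divisible by none of them.
By inclusion–exclusion: 149 − ⌊149/2⌋ − ⌊149/5⌋ − ⌊149/17⌋ + ⌊149/10⌋ + ⌊149/34⌋ + ⌊149/85⌋ − ⌊149/170⌋ = 57.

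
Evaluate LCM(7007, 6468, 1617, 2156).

84084

7007 = 7² · 11 · 13; 6468 = 2² · 3 · 7² · 11; 1617 = 3 · 7² · 11; 2156 = 2² · 7² · 11
lcm takes max exponent of each prime: 2² · 3 · 7² · 11 · 13 = 84084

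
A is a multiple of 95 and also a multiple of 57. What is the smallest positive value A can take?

95 = 5 · 19; 57 = 3 · 19
max exponents: 3 · 5 · 19 = 285

285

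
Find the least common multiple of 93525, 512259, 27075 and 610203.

6867331347525

93525 = 3 · 5² · 29 · 43; 512259 = 3 · 11 · 19² · 43; 27075 = 3 · 5² · 19²; 610203 = 3 · 11² · 41²
lcm takes max exponent of each prime: 3 · 5² · 11² · 19² · 29 · 41² · 43 = 6867331347525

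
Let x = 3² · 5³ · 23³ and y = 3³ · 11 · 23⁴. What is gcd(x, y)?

109503

min exponent per shared prime: 3² · 23³ = 109503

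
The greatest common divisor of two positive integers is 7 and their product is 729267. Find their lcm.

gcd·lcm = product, so lcm = 729267/7 = 104181.

104181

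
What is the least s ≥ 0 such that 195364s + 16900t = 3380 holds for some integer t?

20

gcd(195364, 16900) = 676 (Euclid: 195364 = 11·16900 + 9464; 16900 = 1·9464 + 7436; 9464 = 1·7436 + 2028; 7436 = 3·2028 + 1352; 2028 = 1·1352 + 676; 1352 = 2·676 + 0), and 676 | 3380.
Extended Euclid: 195364·(9) + 16900·(-104) = 676. Scale by 5: s₀ = 45.
General solution s = s₀ + 25k; reducing mod 25 gives s = 20 (and t = -231).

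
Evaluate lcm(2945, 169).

gcd first: 2945 = 17·169 + 72; 169 = 2·72 + 25; 72 = 2·25 + 22; 25 = 1·22 + 3; 22 = 7·3 + 1; 3 = 3·1 + 0 → gcd = 1
lcm = 2945·169/gcd = 497705/1 = 497705

497705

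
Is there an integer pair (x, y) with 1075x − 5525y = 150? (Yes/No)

By Bézout, 1075x − 5525y = 150 has integer solutions iff gcd(1075, 5525) | 150.
Euclid: 5525 = 5·1075 + 150; 1075 = 7·150 + 25; 150 = 6·25 + 0. gcd = 25; 150 mod 25 = 0. Yes.

Yes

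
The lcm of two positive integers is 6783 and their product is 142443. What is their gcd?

gcd·lcm = product, so gcd = 142443/6783 = 21.

21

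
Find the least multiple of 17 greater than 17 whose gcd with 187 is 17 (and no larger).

Multiples of 17 above 17: 17·2, 17·3, … . Need the cofactor coprime to 187/17 = 11.
Checking s = 2, 3, … the first with gcd(s, 11) = 1 is s = 2, giving 34.

34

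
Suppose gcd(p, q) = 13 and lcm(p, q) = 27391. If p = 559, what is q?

p·q = gcd·lcm = 13·27391 = 356083, so q = 356083/559 = 637.

637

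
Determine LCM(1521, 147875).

1521 = 3² · 13²; 147875 = 5³ · 7 · 13²
max exponents: 3² · 5³ · 7 · 13² = 1330875

1330875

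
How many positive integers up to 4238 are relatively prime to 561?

561 = 3·11·17. Inclusion–exclusion on these primes:
4238 − ⌊4238/3⌋ − ⌊4238/11⌋ − ⌊4238/17⌋ + ⌊4238/33⌋ + ⌊4238/51⌋ + ⌊4238/187⌋ − ⌊4238/561⌋ = 2418

2418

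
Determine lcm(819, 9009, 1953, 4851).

819 = 3² · 7 · 13; 9009 = 3² · 7 · 11 · 13; 1953 = 3² · 7 · 31; 4851 = 3² · 7² · 11
lcm takes max exponent of each prime: 3² · 7² · 11 · 13 · 31 = 1954953

1954953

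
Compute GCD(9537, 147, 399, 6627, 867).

3

9537 = 3 · 11 · 17²; 147 = 3 · 7²; 399 = 3 · 7 · 19; 6627 = 3 · 47²; 867 = 3 · 17²
gcd takes min exponent of each prime: 3 = 3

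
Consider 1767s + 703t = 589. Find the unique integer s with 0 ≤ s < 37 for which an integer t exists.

25

Euclid: 1767 = 2·703 + 361; 703 = 1·361 + 342; 361 = 1·342 + 19; 342 = 18·19 + 0 → gcd = 19; 589 = 19·31.
Back-substitution yields 1767·(2) + 703·(-5) = 19, so one solution is s = 2·31 = 62, t = -5·31 = -155.
Solutions in s differ by 703/19 = 37; the one in [0, 37) is 62 mod 37 = 25.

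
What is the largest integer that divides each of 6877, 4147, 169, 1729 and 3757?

gcd(6877, 4147): 6877 = 1·4147 + 2730; 4147 = 1·2730 + 1417; 2730 = 1·1417 + 1313; 1417 = 1·1313 + 104; 1313 = 12·104 + 65; 104 = 1·65 + 39; 65 = 1·39 + 26; 39 = 1·26 + 13; 26 = 2·13 + 0 → 13
gcd(13, 169): 169 = 13·13 + 0 → 13
gcd(13, 1729): 1729 = 133·13 + 0 → 13
gcd(13, 3757): 3757 = 289·13 + 0 → 13

13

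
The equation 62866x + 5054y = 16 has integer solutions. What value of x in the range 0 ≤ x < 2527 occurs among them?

gcd(62866, 5054) = 2 (Euclid: 62866 = 12·5054 + 2218; 5054 = 2·2218 + 618; 2218 = 3·618 + 364; 618 = 1·364 + 254; 364 = 1·254 + 110; 254 = 2·110 + 34; 110 = 3·34 + 8; 34 = 4·8 + 2; 8 = 4·2 + 0), and 2 | 16.
Extended Euclid: 62866·(-597) + 5054·(7426) = 2. Scale by 8: x₀ = -4776.
General solution x = x₀ + 2527t; reducing mod 2527 gives x = 278 (and y = -3458).

278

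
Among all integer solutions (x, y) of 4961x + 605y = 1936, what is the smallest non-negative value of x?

Reduce mod 605: 4961x ≡ 1936 (mod 605). With g = gcd(4961, 605) = 121 dividing 1936, divide through: 41x ≡ 16 (mod 5).
Since gcd(41, 5) = 1, x ≡ 16·(41)⁻¹ ≡ 1 (mod 5). Smallest non-negative: 1.

1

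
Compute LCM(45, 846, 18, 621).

291870

45 = 3² · 5; 846 = 2 · 3² · 47; 18 = 2 · 3²; 621 = 3³ · 23
lcm takes max exponent of each prime: 2 · 3³ · 5 · 23 · 47 = 291870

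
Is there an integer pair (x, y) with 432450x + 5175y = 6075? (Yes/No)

Yes

gcd(432450, 5175): 432450 = 83·5175 + 2925; 5175 = 1·2925 + 2250; 2925 = 1·2250 + 675; 2250 = 3·675 + 225; 675 = 3·225 + 0 → 225
225 divides 6075, so a solution exists.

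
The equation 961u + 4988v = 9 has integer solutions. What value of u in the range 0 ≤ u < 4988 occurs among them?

Euclid: 4988 = 5·961 + 183; 961 = 5·183 + 46; 183 = 3·46 + 45; 46 = 1·45 + 1; 45 = 45·1 + 0 → gcd = 1; 9 = 1·9.
Back-substitution yields 961·(109) + 4988·(-21) = 1, so one solution is u = 109·9 = 981, v = -21·9 = -189.
Solutions in u differ by 4988/1 = 4988; the one in [0, 4988) is 981 mod 4988 = 981.

981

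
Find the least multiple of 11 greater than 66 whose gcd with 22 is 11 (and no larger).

77

gcd(x, 22) = 11 forces 11 | x; write x = 11s. Then gcd(11s, 11·2) = 11·gcd(s, 2), so need gcd(s, 2) = 1.
11s > 66 gives s ≥ 7. The least s ≥ 7 coprime to 2 is 7, so x = 11·7 = 77.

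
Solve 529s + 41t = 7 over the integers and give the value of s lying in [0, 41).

Euclid: 529 = 12·41 + 37; 41 = 1·37 + 4; 37 = 9·4 + 1; 4 = 4·1 + 0 → gcd = 1; 7 = 1·7.
Back-substitution yields 529·(10) + 41·(-129) = 1, so one solution is s = 10·7 = 70, t = -129·7 = -903.
Solutions in s differ by 41/1 = 41; the one in [0, 41) is 70 mod 41 = 29.

29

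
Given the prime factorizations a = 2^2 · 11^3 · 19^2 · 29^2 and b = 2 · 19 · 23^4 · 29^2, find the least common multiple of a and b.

max exponent per prime: 2^2 · 11^3 · 19^2 · 23^4 · 29^2 = 452327079615884

452327079615884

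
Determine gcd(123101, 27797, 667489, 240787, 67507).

123101 = 11 · 19² · 31; 27797 = 7 · 11 · 19²; 667489 = 19² · 43²; 240787 = 19² · 23 · 29; 67507 = 11 · 17 · 19²
gcd takes min exponent of each prime: 19² = 361

361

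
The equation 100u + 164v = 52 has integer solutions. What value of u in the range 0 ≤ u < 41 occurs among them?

12

Reduce mod 164: 100u ≡ 52 (mod 164). With g = gcd(100, 164) = 4 dividing 52, divide through: 25u ≡ 13 (mod 41).
Since gcd(25, 41) = 1, u ≡ 13·(25)⁻¹ ≡ 12 (mod 41). Smallest non-negative: 12.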